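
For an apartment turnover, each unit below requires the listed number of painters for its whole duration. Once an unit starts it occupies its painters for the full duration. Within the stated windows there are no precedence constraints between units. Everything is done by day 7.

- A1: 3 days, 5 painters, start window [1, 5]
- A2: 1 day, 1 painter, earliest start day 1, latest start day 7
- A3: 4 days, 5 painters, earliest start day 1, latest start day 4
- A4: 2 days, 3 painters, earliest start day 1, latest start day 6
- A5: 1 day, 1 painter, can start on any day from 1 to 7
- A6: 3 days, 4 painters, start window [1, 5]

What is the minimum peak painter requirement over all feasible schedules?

Early-start (A1@1, A2@1, A3@1, A4@1, A5@1, A6@1) gives peak 19: d1:19  d2:17  d3:14  d4:5  d5:0  d6:0  d7:0.
Shift A3→4, A5→2, A6→3.
Schedule A1@1, A2@1, A3@4, A4@1, A5@2, A6@3: d1:9  d2:9  d3:9  d4:9  d5:9  d6:5  d7:5 — peak 9.

9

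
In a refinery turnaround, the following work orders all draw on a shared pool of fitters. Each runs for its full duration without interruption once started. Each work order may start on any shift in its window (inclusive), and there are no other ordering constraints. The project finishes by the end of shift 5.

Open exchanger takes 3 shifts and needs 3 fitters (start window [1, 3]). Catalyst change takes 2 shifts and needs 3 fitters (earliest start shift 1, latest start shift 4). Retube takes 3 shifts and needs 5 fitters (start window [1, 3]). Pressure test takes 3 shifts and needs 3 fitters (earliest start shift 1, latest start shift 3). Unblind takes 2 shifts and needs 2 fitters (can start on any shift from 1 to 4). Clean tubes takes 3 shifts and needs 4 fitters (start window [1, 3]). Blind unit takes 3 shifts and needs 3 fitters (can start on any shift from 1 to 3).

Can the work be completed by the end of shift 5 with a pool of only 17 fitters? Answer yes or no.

The minimum achievable peak is 18; 17 < 18, so no feasible schedule stays within the cap.

no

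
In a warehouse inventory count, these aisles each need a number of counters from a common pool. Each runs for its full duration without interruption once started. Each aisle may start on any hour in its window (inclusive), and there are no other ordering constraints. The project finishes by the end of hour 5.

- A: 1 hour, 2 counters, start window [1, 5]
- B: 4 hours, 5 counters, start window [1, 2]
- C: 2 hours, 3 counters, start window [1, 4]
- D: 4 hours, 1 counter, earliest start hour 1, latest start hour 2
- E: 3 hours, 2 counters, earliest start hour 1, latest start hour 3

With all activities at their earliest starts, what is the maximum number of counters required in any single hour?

13

Early-start schedule: A@1, B@1, C@1, D@1, E@1.
Load per hour: hour 1: 13, hour 2: 11, hour 3: 8, hour 4: 6, hour 5: 0.
Peak is 13.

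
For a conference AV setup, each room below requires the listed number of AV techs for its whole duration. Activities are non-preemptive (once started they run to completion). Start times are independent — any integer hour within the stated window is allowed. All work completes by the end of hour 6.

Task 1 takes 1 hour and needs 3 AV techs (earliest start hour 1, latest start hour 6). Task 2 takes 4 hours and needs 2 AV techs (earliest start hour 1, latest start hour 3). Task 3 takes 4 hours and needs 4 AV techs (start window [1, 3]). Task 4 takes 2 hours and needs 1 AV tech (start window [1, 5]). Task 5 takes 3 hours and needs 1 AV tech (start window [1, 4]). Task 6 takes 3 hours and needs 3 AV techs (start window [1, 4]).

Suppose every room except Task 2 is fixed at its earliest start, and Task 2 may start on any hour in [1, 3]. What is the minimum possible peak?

12

Task 2@1: h1:14  h2:11  h3:10  h4:6  h5:0  h6:0 → peak 14
Task 2@2: h1:12  h2:11  h3:10  h4:6  h5:2  h6:0 → peak 12
Task 2@3: h1:12  h2:9  h3:10  h4:6  h5:2  h6:2 → peak 12
Best is Task 2@2, peak 12.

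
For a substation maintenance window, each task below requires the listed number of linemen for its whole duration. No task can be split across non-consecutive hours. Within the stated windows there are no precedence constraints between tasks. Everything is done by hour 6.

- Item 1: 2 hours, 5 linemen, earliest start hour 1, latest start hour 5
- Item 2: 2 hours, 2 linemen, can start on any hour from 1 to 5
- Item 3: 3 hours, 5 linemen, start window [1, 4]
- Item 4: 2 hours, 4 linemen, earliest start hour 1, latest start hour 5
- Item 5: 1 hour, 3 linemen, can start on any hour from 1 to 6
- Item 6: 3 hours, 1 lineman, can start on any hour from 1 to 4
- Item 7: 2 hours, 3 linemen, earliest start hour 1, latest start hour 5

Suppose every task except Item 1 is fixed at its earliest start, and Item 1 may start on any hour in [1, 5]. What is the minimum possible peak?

18

Item 1@1: h1:23  h2:20  h3:6  h4:0  h5:0  h6:0 → peak 23
Item 1@2: h1:18  h2:20  h3:11  h4:0  h5:0  h6:0 → peak 20
Item 1@3: h1:18  h2:15  h3:11  h4:5  h5:0  h6:0 → peak 18
Item 1@4: h1:18  h2:15  h3:6  h4:5  h5:5  h6:0 → peak 18
Item 1@5: h1:18  h2:15  h3:6  h4:0  h5:5  h6:5 → peak 18
Best is Item 1@3, peak 18.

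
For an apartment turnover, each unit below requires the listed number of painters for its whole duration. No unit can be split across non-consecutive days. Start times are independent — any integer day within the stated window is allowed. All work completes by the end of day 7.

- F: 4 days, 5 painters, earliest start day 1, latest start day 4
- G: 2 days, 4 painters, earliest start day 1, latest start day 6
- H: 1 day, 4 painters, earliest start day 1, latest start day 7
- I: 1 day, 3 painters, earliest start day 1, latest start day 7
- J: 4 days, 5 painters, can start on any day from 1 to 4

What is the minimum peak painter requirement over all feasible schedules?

Early-start (F@1, G@1, H@1, I@1, J@1) gives peak 21: d1:21  d2:14  d3:10  d4:10  d5:0  d6:0  d7:0.
Shift H→3, I→5, J→4.
Schedule F@1, G@1, H@3, I@5, J@4: d1:9  d2:9  d3:9  d4:10  d5:8  d6:5  d7:5 — peak 10.

10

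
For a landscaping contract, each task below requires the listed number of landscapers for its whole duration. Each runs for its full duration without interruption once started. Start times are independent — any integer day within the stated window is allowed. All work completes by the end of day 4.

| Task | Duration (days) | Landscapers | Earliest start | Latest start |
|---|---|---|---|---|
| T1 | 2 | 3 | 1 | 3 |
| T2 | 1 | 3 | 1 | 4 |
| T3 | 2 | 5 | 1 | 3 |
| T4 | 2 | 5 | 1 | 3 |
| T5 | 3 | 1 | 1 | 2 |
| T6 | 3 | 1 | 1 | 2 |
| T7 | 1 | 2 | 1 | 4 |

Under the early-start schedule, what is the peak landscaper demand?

20

Early-start schedule: T1@1, T2@1, T3@1, T4@1, T5@1, T6@1, T7@1.
Load per day: day 1: 20, day 2: 15, day 3: 2, day 4: 0.
Peak is 20.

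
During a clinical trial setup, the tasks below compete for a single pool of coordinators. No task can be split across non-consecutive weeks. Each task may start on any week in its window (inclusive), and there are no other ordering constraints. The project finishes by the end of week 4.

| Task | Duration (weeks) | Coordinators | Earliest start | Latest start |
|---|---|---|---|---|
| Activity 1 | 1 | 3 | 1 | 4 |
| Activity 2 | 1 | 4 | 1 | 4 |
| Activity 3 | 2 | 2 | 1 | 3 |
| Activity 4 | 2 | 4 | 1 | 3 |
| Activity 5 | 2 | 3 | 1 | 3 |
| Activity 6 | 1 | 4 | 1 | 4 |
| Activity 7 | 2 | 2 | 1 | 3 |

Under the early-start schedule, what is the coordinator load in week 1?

At early start, week 1 has: Activity 1, Activity 2, Activity 3, Activity 4, Activity 5, Activity 6, Activity 7.
Demand: 3 + 4 + 2 + 4 + 3 + 4 + 2 = 22.

22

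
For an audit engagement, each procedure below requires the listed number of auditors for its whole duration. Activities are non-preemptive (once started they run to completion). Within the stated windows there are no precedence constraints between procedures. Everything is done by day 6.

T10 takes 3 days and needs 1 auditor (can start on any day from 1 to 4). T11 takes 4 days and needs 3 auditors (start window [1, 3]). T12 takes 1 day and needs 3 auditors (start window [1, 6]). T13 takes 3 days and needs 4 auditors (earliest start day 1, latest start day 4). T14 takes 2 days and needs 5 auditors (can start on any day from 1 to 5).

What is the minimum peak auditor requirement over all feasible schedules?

Early-start (T10@1, T11@1, T12@1, T13@1, T14@1) gives peak 16: d1:16  d2:13  d3:8  d4:3  d5:0  d6:0.
Shift T11→3, T12→3, T13→4.
Schedule T10@1, T11@3, T12@3, T13@4, T14@1: d1:6  d2:6  d3:7  d4:7  d5:7  d6:7 — peak 7.
Total auditor-days = 40 over 6 days ⇒ peak ≥ ⌈40/6⌉ = 7, so 7 is optimal.

7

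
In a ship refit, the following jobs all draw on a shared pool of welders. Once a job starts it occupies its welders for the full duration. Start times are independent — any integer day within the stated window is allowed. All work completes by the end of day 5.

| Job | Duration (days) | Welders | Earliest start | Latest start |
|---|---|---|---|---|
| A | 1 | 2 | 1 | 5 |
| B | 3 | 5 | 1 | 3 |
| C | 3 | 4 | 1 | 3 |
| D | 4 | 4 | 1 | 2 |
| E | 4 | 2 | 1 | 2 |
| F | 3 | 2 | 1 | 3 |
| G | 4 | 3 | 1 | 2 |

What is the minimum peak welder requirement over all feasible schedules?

20

Early-start (A@1, B@1, C@1, D@1, E@1, F@1, G@1) gives peak 22: d1:22  d2:20  d3:20  d4:9  d5:0.
Shift G→2.
Schedule A@1, B@1, C@1, D@1, E@1, F@1, G@2: d1:19  d2:20  d3:20  d4:9  d5:3 — peak 20.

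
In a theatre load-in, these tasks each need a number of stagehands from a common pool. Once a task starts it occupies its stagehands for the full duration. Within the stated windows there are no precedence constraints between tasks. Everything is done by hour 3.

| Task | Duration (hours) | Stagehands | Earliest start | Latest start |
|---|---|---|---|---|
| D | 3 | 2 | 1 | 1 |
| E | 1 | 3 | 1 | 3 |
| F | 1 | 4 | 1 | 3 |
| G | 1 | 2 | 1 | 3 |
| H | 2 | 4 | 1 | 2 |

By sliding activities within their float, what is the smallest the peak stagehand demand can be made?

Early-start (D@1, E@1, F@1, G@1, H@1) gives peak 15: h1:15  h2:6  h3:2.
Shift G→2, H→2.
Schedule D@1, E@1, F@1, G@2, H@2: h1:9  h2:8  h3:6 — peak 9.

9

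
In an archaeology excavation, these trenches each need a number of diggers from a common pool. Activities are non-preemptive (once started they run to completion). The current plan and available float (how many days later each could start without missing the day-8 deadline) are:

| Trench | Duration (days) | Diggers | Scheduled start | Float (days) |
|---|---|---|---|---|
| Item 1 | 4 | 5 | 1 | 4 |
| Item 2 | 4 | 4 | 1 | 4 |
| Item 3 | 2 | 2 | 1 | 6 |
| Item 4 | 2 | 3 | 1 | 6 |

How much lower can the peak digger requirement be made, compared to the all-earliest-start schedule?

Early-start peak: d1:14  d2:14  d3:9  d4:9  d5:0  d6:0  d7:0  d8:0 ⇒ 14.
Leveled (Item 1@1, Item 2@5, Item 3@1, Item 4@5): d1:7  d2:7  d3:5  d4:5  d5:7  d6:7  d7:4  d8:4 ⇒ 7.
Reduction 14 − 7 = 7.

7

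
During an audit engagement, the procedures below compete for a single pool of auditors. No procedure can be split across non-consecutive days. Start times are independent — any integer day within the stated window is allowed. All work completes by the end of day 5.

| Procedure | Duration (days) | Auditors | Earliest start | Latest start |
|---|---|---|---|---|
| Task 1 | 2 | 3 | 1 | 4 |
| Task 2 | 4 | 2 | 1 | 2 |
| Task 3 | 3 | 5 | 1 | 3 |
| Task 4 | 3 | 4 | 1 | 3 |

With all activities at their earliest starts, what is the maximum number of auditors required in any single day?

Early-start schedule: Task 1@1, Task 2@1, Task 3@1, Task 4@1.
Load per day: day 1: 14, day 2: 14, day 3: 11, day 4: 2, day 5: 0.
Peak is 14.

14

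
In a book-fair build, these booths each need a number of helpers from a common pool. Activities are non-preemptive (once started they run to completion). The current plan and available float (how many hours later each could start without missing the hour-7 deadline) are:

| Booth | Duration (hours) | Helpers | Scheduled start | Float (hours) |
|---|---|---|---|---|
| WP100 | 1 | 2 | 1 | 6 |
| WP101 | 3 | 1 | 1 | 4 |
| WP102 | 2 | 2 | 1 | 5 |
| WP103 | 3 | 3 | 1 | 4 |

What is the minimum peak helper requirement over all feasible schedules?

Early-start (WP100@1, WP101@1, WP102@1, WP103@1) gives peak 8: h1:8  h2:6  h3:4  h4:0  h5:0  h6:0  h7:0.
Shift WP102→2, WP103→4.
Schedule WP100@1, WP101@1, WP102@2, WP103@4: h1:3  h2:3  h3:3  h4:3  h5:3  h6:3  h7:0 — peak 3.
Total helper-hours = 18 over 7 hours ⇒ peak ≥ ⌈18/7⌉ = 3, so 3 is optimal.

3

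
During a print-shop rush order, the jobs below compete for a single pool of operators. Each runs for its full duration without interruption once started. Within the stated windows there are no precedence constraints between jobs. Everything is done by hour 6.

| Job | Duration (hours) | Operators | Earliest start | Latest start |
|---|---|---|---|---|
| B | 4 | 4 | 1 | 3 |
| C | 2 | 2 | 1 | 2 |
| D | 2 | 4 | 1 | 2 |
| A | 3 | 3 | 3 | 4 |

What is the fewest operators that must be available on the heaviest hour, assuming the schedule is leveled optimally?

Early-start (B@1, C@1, D@1, A@3) gives peak 10: h1:10  h2:10  h3:7  h4:7  h5:3  h6:0.
Shift B→3.
Schedule B@3, C@1, D@1, A@3: h1:6  h2:6  h3:7  h4:7  h5:7  h6:4 — peak 7.
Total operator-hours = 37 over 6 hours ⇒ peak ≥ ⌈37/6⌉ = 7, so 7 is optimal.

7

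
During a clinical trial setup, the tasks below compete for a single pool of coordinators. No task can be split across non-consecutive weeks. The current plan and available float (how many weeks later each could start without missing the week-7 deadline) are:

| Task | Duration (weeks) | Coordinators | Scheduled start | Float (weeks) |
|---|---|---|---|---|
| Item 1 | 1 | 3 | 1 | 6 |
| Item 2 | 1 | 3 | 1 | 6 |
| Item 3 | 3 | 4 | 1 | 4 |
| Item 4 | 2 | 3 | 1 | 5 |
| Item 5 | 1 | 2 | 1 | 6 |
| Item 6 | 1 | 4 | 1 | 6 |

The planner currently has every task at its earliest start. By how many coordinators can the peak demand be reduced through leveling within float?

13

Early-start peak: w1:19  w2:7  w3:4  w4:0  w5:0  w6:0  w7:0 ⇒ 19.
Leveled (Item 1@1, Item 2@1, Item 3@2, Item 4@5, Item 5@2, Item 6@7): w1:6  w2:6  w3:4  w4:4  w5:3  w6:3  w7:4 ⇒ 6.
Reduction 19 − 6 = 13.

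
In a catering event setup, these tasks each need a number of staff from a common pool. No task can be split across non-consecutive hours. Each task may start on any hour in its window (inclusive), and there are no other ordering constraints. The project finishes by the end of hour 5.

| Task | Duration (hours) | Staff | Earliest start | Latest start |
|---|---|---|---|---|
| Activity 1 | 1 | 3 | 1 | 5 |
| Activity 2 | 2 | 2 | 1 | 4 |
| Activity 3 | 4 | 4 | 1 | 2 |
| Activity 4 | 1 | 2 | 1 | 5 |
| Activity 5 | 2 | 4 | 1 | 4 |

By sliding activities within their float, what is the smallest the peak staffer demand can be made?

8

Early-start (Activity 1@1, Activity 2@1, Activity 3@1, Activity 4@1, Activity 5@1) gives peak 15: h1:15  h2:10  h3:4  h4:4  h5:0.
Shift Activity 3→2, Activity 5→3.
Schedule Activity 1@1, Activity 2@1, Activity 3@2, Activity 4@1, Activity 5@3: h1:7  h2:6  h3:8  h4:8  h5:4 — peak 8.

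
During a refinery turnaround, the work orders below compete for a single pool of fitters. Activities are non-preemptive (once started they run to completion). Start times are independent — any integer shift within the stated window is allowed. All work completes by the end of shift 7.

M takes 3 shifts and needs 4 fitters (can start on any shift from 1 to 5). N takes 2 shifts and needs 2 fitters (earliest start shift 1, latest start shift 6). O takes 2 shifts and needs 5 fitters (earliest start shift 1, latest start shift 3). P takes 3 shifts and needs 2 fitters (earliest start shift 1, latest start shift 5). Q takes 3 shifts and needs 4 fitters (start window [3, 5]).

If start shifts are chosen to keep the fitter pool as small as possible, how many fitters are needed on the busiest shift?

Early-start (M@1, N@1, O@1, P@1, Q@3) gives peak 13: s1:13  s2:13  s3:10  s4:4  s5:4  s6:0  s7:0.
Shift M→3, N→3, Q→5.
Schedule M@3, N@3, O@1, P@1, Q@5: s1:7  s2:7  s3:8  s4:6  s5:8  s6:4  s7:4 — peak 8.

8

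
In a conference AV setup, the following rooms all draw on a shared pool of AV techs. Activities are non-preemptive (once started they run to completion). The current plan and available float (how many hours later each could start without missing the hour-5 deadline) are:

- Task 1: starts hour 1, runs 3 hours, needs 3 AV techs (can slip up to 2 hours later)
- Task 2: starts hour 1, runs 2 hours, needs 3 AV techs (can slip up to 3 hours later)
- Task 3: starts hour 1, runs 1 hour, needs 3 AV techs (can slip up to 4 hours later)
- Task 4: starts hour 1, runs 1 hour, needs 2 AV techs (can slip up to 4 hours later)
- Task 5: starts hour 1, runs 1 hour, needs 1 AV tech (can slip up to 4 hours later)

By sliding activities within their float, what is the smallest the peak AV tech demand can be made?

6

Early-start (Task 1@1, Task 2@1, Task 3@1, Task 4@1, Task 5@1) gives peak 12: h1:12  h2:6  h3:3  h4:0  h5:0.
Shift Task 3→3, Task 4→4, Task 5→4.
Schedule Task 1@1, Task 2@1, Task 3@3, Task 4@4, Task 5@4: h1:6  h2:6  h3:6  h4:3  h5:0 — peak 6.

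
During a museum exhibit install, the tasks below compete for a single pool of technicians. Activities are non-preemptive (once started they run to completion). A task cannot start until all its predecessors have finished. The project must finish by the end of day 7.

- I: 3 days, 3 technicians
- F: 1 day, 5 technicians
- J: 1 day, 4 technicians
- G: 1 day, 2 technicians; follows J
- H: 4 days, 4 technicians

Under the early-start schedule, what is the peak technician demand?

16

Early-start schedule: I@1, F@1, J@1, G@2, H@1.
Load per day: day 1: 16, day 2: 9, day 3: 7, day 4: 4, day 5: 0, day 6: 0, day 7: 0.
Peak is 16.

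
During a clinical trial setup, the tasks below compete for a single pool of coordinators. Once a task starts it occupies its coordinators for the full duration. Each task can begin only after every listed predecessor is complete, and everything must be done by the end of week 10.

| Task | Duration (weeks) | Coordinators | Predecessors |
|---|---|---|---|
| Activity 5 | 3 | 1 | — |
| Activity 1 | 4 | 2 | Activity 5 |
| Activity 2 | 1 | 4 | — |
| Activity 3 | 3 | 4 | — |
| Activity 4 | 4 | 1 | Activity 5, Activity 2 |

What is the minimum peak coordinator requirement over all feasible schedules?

5

Early-start (Activity 5@1, Activity 1@4, Activity 2@1, Activity 3@1, Activity 4@4) gives peak 9: w1:9  w2:5  w3:5  w4:3  w5:3  w6:3  w7:3  w8:0  w9:0  w10:0.
Shift Activity 3→8.
Schedule Activity 5@1, Activity 1@4, Activity 2@1, Activity 3@8, Activity 4@4: w1:5  w2:1  w3:1  w4:3  w5:3  w6:3  w7:3  w8:4  w9:4  w10:4 — peak 5.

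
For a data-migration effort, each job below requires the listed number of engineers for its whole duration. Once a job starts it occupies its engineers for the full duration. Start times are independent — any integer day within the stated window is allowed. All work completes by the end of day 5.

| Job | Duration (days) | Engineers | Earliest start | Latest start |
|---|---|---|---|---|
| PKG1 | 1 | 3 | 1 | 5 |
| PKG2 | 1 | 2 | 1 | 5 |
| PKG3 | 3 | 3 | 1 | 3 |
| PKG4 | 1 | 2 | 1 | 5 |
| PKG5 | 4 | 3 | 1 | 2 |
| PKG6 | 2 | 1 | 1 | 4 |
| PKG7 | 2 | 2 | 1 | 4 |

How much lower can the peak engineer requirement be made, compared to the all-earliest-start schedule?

9

Early-start peak: d1:16  d2:9  d3:6  d4:3  d5:0 ⇒ 16.
Leveled (PKG1@1, PKG2@1, PKG3@3, PKG4@2, PKG5@2, PKG6@3, PKG7@1): d1:7  d2:7  d3:7  d4:7  d5:6 ⇒ 7.
Reduction 16 − 7 = 9.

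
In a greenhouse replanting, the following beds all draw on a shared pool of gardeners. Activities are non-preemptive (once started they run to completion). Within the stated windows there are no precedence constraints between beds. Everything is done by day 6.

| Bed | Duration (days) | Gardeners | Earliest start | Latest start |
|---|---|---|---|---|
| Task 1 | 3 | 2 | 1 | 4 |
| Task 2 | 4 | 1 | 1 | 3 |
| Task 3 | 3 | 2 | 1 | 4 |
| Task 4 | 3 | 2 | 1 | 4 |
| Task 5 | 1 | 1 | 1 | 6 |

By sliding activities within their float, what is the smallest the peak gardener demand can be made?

5

Early-start (Task 1@1, Task 2@1, Task 3@1, Task 4@1, Task 5@1) gives peak 8: d1:8  d2:7  d3:7  d4:1  d5:0  d6:0.
Shift Task 4→4, Task 5→4.
Schedule Task 1@1, Task 2@1, Task 3@1, Task 4@4, Task 5@4: d1:5  d2:5  d3:5  d4:4  d5:2  d6:2 — peak 5.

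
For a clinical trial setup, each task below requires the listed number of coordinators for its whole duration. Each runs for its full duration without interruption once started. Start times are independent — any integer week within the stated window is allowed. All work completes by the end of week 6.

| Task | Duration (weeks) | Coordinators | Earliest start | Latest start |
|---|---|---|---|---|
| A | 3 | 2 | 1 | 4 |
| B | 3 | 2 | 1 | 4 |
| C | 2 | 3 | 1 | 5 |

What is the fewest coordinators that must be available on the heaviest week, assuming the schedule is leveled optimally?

4

Early-start (A@1, B@1, C@1) gives peak 7: w1:7  w2:7  w3:4  w4:0  w5:0  w6:0.
Shift C→4.
Schedule A@1, B@1, C@4: w1:4  w2:4  w3:4  w4:3  w5:3  w6:0 — peak 4.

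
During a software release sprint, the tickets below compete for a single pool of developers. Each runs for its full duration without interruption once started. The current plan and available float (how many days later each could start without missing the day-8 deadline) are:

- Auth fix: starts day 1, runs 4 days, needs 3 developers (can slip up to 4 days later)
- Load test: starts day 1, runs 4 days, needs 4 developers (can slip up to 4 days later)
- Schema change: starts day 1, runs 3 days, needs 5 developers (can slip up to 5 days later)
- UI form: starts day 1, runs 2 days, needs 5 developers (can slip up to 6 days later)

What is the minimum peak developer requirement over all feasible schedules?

9

Early-start (Auth fix@1, Load test@1, Schema change@1, UI form@1) gives peak 17: d1:17  d2:17  d3:12  d4:7  d5:0  d6:0  d7:0  d8:0.
Shift Load test→3, Schema change→5.
Schedule Auth fix@1, Load test@3, Schema change@5, UI form@1: d1:8  d2:8  d3:7  d4:7  d5:9  d6:9  d7:5  d8:0 — peak 9.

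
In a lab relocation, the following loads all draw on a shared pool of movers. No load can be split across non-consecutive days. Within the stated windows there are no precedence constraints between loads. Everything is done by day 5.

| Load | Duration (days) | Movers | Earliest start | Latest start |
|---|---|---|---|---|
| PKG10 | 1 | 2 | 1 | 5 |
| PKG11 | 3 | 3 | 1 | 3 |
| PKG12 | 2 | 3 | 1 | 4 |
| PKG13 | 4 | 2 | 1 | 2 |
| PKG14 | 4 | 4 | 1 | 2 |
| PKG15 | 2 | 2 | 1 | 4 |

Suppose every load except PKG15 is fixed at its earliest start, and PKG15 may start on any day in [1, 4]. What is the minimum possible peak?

14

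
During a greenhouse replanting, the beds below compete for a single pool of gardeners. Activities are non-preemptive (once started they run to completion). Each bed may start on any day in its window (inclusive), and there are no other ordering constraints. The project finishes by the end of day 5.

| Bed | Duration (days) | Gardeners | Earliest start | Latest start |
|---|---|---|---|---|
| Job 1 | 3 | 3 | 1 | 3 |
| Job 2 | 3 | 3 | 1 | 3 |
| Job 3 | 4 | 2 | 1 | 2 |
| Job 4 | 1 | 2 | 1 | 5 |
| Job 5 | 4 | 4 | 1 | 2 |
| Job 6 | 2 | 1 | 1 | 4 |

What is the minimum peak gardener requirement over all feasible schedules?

Early-start (Job 1@1, Job 2@1, Job 3@1, Job 4@1, Job 5@1, Job 6@1) gives peak 15: d1:15  d2:13  d3:12  d4:6  d5:0.
Shift Job 5→2, Job 6→4.
Schedule Job 1@1, Job 2@1, Job 3@1, Job 4@1, Job 5@2, Job 6@4: d1:10  d2:12  d3:12  d4:7  d5:5 — peak 12.

12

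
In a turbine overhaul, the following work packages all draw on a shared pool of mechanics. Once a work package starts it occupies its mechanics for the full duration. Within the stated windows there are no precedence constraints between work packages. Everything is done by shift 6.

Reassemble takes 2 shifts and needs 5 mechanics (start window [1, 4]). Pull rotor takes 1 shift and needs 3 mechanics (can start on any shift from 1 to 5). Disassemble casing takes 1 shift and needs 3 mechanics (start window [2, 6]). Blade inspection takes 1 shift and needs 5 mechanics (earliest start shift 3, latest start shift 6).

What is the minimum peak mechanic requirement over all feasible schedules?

5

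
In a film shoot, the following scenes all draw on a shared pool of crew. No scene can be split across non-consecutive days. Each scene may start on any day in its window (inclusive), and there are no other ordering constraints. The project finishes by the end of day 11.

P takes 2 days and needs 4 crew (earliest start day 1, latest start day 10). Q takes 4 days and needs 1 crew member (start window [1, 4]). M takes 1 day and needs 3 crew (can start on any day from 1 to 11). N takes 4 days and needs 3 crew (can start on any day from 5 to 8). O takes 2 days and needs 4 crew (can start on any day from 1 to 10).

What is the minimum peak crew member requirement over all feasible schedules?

Early-start (P@1, Q@1, M@1, N@5, O@1) gives peak 12: d1:12  d2:9  d3:1  d4:1  d5:3  d6:3  d7:3  d8:3  d9:0  d10:0  d11:0.
Shift Q→3, M→3, O→9.
Schedule P@1, Q@3, M@3, N@5, O@9: d1:4  d2:4  d3:4  d4:1  d5:4  d6:4  d7:3  d8:3  d9:4  d10:4  d11:0 — peak 4.
Total crew member-days = 35 over 11 days ⇒ peak ≥ ⌈35/11⌉ = 4, so 4 is optimal.

4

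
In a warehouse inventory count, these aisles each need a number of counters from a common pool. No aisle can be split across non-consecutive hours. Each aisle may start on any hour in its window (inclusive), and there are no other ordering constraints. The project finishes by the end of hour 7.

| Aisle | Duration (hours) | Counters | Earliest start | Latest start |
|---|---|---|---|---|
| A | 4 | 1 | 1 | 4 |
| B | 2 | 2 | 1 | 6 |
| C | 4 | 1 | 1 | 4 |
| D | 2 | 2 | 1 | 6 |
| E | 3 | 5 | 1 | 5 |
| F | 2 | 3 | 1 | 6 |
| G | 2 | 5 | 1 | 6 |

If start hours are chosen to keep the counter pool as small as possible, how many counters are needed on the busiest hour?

Early-start (A@1, B@1, C@1, D@1, E@1, F@1, G@1) gives peak 19: h1:19  h2:19  h3:7  h4:2  h5:0  h6:0  h7:0.
Shift D→5, E→3, G→6.
Schedule A@1, B@1, C@1, D@5, E@3, F@1, G@6: h1:7  h2:7  h3:7  h4:7  h5:7  h6:7  h7:5 — peak 7.
Total counter-hours = 47 over 7 hours ⇒ peak ≥ ⌈47/7⌉ = 7, so 7 is optimal.

7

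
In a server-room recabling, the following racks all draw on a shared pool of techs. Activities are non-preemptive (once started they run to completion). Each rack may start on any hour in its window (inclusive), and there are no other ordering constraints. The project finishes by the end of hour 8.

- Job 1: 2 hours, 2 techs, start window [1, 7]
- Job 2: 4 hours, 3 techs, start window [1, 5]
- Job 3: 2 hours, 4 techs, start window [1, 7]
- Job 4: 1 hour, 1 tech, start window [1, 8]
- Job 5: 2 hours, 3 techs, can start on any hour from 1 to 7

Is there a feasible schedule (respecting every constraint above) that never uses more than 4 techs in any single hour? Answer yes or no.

no

The minimum achievable peak is 5; 4 < 5, so no feasible schedule stays within the cap.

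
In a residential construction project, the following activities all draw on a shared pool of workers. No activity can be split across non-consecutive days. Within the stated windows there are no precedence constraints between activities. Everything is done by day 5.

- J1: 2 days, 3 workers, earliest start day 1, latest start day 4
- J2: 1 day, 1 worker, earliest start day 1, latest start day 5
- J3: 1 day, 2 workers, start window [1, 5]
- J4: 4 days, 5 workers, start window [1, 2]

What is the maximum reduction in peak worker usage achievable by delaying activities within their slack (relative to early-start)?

3

Early-start peak: d1:11  d2:8  d3:5  d4:5  d5:0 ⇒ 11.
Leveled (J1@1, J2@1, J3@1, J4@2): d1:6  d2:8  d3:5  d4:5  d5:5 ⇒ 8.
Reduction 11 − 8 = 3.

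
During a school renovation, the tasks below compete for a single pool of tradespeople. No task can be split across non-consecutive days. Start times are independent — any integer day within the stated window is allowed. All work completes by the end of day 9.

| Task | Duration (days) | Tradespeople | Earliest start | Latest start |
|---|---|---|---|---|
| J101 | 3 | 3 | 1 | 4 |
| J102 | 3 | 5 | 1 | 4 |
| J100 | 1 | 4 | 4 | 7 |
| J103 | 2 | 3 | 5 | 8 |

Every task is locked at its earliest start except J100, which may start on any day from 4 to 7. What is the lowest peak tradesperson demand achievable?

J100@4: d1:8  d2:8  d3:8  d4:4  d5:3  d6:3  d7:0  d8:0  d9:0 → peak 8
J100@5: d1:8  d2:8  d3:8  d4:0  d5:7  d6:3  d7:0  d8:0  d9:0 → peak 8
J100@6: d1:8  d2:8  d3:8  d4:0  d5:3  d6:7  d7:0  d8:0  d9:0 → peak 8
J100@7: d1:8  d2:8  d3:8  d4:0  d5:3  d6:3  d7:4  d8:0  d9:0 → peak 8
Best is J100@4, peak 8.

8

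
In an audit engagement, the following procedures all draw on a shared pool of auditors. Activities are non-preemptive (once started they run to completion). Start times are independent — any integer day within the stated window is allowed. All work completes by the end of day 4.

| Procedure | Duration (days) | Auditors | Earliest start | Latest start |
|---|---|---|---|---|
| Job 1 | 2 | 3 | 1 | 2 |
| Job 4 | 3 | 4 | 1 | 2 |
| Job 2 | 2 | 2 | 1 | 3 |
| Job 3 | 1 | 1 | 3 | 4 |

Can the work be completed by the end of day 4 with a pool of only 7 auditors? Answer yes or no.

Schedule Job 1@1, Job 4@1, Job 2@3, Job 3@3: d1:7  d2:7  d3:7  d4:2 — peak 7 ≤ 7.

yes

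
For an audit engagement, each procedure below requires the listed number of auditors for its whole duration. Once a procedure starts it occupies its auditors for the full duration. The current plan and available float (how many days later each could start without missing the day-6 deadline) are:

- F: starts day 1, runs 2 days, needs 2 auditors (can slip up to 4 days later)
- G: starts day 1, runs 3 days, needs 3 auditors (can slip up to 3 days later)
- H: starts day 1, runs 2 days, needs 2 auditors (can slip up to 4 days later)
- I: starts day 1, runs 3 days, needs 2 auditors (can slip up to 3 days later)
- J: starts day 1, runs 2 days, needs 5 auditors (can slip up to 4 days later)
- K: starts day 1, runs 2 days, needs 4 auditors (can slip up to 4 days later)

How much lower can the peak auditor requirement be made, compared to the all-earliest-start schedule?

11

Early-start peak: d1:18  d2:18  d3:5  d4:0  d5:0  d6:0 ⇒ 18.
Leveled (F@1, G@1, H@1, I@4, J@5, K@3): d1:7  d2:7  d3:7  d4:6  d5:7  d6:7 ⇒ 7.
Reduction 18 − 7 = 11.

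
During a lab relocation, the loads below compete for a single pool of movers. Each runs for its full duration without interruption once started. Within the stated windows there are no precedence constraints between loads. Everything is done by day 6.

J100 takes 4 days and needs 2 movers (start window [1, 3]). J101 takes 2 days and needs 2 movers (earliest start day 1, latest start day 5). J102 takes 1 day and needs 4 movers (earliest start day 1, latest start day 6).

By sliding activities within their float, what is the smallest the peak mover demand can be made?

4

Early-start (J100@1, J101@1, J102@1) gives peak 8: d1:8  d2:4  d3:2  d4:2  d5:0  d6:0.
Shift J102→5.
Schedule J100@1, J101@1, J102@5: d1:4  d2:4  d3:2  d4:2  d5:4  d6:0 — peak 4.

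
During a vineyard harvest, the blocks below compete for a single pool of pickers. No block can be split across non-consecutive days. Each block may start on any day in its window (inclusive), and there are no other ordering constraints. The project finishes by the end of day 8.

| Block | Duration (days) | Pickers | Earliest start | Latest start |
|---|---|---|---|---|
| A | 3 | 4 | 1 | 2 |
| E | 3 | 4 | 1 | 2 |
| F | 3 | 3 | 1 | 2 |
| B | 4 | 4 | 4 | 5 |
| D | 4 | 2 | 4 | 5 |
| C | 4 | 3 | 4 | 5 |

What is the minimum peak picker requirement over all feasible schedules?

11

Schedule A@1, E@1, F@1, B@4, D@4, C@4: d1:11  d2:11  d3:11  d4:9  d5:9  d6:9  d7:9  d8:0 — peak 11.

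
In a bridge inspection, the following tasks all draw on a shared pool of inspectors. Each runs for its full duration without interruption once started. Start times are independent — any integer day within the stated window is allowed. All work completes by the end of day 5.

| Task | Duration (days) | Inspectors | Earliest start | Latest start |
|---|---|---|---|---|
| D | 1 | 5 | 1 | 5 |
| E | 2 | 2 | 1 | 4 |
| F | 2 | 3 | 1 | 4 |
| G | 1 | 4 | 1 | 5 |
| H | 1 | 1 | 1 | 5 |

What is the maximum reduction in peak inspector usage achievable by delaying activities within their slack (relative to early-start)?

Early-start peak: d1:15  d2:5  d3:0  d4:0  d5:0 ⇒ 15.
Leveled (D@1, E@2, F@2, G@4, H@4): d1:5  d2:5  d3:5  d4:5  d5:0 ⇒ 5.
Reduction 15 − 5 = 10.

10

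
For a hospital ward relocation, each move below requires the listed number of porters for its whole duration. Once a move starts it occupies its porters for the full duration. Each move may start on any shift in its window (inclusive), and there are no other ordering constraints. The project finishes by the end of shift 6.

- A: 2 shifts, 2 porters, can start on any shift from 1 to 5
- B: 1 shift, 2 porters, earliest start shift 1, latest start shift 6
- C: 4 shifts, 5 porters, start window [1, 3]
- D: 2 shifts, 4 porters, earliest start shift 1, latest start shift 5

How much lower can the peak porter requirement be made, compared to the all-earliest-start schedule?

Early-start peak: s1:13  s2:11  s3:5  s4:5  s5:0  s6:0 ⇒ 13.
Leveled (A@1, B@3, C@1, D@5): s1:7  s2:7  s3:7  s4:5  s5:4  s6:4 ⇒ 7.
Reduction 13 − 7 = 6.

6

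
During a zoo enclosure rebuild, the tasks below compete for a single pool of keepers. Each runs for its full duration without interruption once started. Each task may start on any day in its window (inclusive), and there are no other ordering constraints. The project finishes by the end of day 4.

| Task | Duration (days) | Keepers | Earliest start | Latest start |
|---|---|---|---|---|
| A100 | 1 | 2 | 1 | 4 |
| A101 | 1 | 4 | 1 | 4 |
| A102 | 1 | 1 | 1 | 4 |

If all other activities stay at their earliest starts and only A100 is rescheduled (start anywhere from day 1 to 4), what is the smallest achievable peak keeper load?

A100@1: d1:7  d2:0  d3:0  d4:0 → peak 7
A100@2: d1:5  d2:2  d3:0  d4:0 → peak 5
A100@3: d1:5  d2:0  d3:2  d4:0 → peak 5
A100@4: d1:5  d2:0  d3:0  d4:2 → peak 5
Best is A100@2, peak 5.

5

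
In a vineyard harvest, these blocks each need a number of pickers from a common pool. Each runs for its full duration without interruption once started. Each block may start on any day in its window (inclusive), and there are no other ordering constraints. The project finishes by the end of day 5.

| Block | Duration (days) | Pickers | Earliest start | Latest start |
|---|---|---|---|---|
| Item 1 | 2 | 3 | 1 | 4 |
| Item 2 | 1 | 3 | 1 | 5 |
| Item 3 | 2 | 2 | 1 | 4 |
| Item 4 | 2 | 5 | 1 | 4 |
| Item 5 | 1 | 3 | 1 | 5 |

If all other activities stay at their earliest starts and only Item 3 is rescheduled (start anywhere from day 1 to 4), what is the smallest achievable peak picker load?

Item 3@1: d1:16  d2:10  d3:0  d4:0  d5:0 → peak 16
Item 3@2: d1:14  d2:10  d3:2  d4:0  d5:0 → peak 14
Item 3@3: d1:14  d2:8  d3:2  d4:2  d5:0 → peak 14
Item 3@4: d1:14  d2:8  d3:0  d4:2  d5:2 → peak 14
Best is Item 3@2, peak 14.

14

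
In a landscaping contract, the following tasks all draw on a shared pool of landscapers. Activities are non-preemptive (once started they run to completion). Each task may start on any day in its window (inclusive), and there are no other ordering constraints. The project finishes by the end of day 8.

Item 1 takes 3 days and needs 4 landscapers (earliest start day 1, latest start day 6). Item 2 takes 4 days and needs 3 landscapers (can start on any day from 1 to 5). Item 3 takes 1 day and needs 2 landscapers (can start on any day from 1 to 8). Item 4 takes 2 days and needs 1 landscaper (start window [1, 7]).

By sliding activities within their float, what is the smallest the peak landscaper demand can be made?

4

Early-start (Item 1@1, Item 2@1, Item 3@1, Item 4@1) gives peak 10: d1:10  d2:8  d3:7  d4:3  d5:0  d6:0  d7:0  d8:0.
Shift Item 2→4, Item 3→8, Item 4→4.
Schedule Item 1@1, Item 2@4, Item 3@8, Item 4@4: d1:4  d2:4  d3:4  d4:4  d5:4  d6:3  d7:3  d8:2 — peak 4.
Total landscaper-days = 28 over 8 days ⇒ peak ≥ ⌈28/8⌉ = 4, so 4 is optimal.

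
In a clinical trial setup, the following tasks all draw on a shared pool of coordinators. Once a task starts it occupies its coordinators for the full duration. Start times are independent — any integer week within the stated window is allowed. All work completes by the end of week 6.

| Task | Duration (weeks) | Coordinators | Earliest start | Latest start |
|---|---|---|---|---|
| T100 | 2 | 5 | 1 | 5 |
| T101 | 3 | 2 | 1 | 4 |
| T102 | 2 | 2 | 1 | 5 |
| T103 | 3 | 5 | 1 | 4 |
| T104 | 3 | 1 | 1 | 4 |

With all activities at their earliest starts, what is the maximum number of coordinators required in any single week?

Early-start schedule: T100@1, T101@1, T102@1, T103@1, T104@1.
Load per week: week 1: 15, week 2: 15, week 3: 8, week 4: 0, week 5: 0, week 6: 0.
Peak is 15.

15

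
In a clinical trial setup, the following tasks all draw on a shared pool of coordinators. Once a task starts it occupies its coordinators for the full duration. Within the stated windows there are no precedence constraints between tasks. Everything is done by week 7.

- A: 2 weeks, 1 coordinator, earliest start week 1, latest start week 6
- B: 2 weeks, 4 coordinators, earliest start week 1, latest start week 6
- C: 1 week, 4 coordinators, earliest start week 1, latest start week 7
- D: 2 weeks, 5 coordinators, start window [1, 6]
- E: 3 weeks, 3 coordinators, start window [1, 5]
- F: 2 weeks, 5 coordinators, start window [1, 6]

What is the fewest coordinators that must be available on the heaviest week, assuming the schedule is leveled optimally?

7

Early-start (A@1, B@1, C@1, D@1, E@1, F@1) gives peak 22: w1:22  w2:18  w3:3  w4:0  w5:0  w6:0  w7:0.
Shift B→3, C→5, E→3, F→6.
Schedule A@1, B@3, C@5, D@1, E@3, F@6: w1:6  w2:6  w3:7  w4:7  w5:7  w6:5  w7:5 — peak 7.
Total coordinator-weeks = 43 over 7 weeks ⇒ peak ≥ ⌈43/7⌉ = 7, so 7 is optimal.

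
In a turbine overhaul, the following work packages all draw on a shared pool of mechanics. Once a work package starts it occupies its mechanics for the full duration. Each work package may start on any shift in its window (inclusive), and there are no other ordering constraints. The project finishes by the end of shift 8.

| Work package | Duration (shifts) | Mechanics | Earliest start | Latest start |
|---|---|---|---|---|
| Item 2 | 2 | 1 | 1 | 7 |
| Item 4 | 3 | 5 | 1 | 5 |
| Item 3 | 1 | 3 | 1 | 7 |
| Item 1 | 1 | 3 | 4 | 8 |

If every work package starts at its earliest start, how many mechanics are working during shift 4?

3

At early start, shift 4 has: Item 1.
Demand: 3 = 3.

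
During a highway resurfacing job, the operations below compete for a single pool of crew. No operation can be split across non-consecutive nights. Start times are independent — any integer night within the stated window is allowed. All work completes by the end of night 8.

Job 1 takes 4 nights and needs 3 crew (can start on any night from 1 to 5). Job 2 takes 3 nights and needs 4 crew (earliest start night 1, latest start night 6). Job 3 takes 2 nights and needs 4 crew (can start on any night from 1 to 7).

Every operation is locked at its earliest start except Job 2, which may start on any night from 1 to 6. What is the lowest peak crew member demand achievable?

7

Job 2@1: n1:11  n2:11  n3:7  n4:3  n5:0  n6:0  n7:0  n8:0 → peak 11
Job 2@2: n1:7  n2:11  n3:7  n4:7  n5:0  n6:0  n7:0  n8:0 → peak 11
Job 2@3: n1:7  n2:7  n3:7  n4:7  n5:4  n6:0  n7:0  n8:0 → peak 7
Job 2@4: n1:7  n2:7  n3:3  n4:7  n5:4  n6:4  n7:0  n8:0 → peak 7
Job 2@5: n1:7  n2:7  n3:3  n4:3  n5:4  n6:4  n7:4  n8:0 → peak 7
Job 2@6: n1:7  n2:7  n3:3  n4:3  n5:0  n6:4  n7:4  n8:4 → peak 7
Best is Job 2@3, peak 7.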